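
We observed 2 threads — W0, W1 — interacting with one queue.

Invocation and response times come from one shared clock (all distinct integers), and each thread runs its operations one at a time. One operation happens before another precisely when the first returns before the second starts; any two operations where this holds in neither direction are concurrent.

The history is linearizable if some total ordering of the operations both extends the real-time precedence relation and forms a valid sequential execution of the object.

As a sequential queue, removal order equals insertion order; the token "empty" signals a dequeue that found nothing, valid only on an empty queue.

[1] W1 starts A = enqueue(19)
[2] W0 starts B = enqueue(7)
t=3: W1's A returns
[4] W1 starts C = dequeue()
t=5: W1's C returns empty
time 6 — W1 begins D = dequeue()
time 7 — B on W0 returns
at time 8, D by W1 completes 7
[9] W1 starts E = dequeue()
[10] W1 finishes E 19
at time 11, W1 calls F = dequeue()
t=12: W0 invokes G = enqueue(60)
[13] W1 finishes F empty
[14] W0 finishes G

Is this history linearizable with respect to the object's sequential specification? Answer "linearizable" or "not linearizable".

not linearizable

already the first 5 events (up to C's response at time 5) admit no linearization; the first 4 still do
exhaustive check: the 2 completed queue ops admit one real-time order; illegal
including or dropping the 1 pending operation (B) in any combination fails
for example A, C (pending dropped) fails at step 2: C dequeue() → empty is not legal there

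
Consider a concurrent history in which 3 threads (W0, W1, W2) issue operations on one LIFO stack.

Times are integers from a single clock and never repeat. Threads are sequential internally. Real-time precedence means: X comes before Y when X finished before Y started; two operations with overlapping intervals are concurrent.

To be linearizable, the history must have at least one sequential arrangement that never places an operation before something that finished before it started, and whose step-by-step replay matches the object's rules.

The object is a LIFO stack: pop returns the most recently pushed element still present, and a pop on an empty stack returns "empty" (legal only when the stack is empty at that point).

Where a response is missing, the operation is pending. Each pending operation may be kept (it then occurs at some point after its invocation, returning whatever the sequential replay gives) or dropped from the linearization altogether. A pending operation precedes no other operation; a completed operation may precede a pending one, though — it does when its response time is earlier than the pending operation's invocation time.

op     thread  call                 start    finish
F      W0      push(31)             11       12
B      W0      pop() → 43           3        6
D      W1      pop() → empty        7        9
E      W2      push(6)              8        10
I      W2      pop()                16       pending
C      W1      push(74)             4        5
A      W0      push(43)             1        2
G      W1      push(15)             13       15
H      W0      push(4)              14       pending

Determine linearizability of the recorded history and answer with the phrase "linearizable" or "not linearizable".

already the first 9 events (up to D's response at time 9) admit no linearization; the first 8 still do
checked exhaustively: 2 real-time-consistent orders of 4 completed operations, zero legal LIFO stack replays
every completion of the 1 pending operation (E) was checked; none linearizes
one such order, A, B, C, D (pending dropped), breaks at step 4 where D pop() → empty is illegal
one such order, A, C, B, D (pending dropped), breaks at step 3 where B pop() → 43 is illegal

not linearizable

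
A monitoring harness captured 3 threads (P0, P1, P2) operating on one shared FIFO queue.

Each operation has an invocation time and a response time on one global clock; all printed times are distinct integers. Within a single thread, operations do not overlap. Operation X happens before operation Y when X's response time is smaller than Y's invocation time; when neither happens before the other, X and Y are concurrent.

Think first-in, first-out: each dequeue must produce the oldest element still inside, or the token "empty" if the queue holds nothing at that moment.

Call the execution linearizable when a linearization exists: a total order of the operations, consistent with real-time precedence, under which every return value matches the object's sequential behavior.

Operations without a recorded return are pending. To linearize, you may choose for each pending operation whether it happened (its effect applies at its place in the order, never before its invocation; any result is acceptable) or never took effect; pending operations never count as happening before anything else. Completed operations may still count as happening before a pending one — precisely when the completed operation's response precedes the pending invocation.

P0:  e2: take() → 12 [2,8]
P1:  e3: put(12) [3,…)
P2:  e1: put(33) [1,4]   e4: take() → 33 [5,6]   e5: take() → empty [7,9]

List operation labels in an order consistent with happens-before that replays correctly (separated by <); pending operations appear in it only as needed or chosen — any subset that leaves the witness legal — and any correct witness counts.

e1 < e3 < e4 < e2 < e5

step 1: e1 put(33) — queue <33>
step 2: e3 put(12) (pending, included) — queue <33,12>
step 3: e4 take() → 33 — queue <12>
step 4: e2 take() → 12 — queue <>
step 5: e5 take() → empty — queue <>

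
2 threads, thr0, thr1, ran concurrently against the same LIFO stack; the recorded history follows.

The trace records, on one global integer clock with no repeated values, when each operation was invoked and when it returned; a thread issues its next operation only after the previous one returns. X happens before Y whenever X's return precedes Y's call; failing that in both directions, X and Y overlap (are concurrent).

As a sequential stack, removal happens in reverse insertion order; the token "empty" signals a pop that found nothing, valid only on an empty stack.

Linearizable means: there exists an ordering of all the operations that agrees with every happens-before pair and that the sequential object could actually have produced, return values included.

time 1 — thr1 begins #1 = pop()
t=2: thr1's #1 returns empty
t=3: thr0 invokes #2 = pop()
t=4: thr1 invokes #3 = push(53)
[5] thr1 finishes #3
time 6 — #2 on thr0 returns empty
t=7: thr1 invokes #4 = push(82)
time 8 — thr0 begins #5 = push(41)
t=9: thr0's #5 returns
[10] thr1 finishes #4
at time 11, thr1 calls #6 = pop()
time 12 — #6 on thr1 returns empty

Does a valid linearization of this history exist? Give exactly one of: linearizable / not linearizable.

not linearizable

the violation lands at event 12, #6's response at time 12: events 1..11 linearize, events 1..12 do not
6 completed operations, 4 real-time-consistent orders — every LIFO stack replay fails
e.g. #1, #2, #3, #4, #5, #6: illegal at step 6, since #6 pop() → empty cannot apply there
e.g. #1, #2, #3, #5, #4, #6: illegal at step 6, since #6 pop() → empty cannot apply there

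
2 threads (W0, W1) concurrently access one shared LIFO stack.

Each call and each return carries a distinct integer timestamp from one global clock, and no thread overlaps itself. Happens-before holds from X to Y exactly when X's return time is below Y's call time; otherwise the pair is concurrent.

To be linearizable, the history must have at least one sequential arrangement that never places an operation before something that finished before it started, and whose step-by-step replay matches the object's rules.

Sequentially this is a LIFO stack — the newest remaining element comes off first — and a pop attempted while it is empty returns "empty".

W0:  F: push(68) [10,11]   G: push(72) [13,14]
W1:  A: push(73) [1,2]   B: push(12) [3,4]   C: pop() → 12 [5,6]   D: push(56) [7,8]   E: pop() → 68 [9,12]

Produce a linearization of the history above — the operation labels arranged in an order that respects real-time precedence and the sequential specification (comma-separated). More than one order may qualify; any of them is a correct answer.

A, B, C, D, F, E, G

1. A push(73), leaving stack <73>
2. B push(12), leaving stack <73,12>
3. C pop() → 12, leaving stack <73>
4. D push(56), leaving stack <73,56>
5. F push(68), leaving stack <73,56,68>
6. E pop() → 68, leaving stack <73,56>
7. G push(72), leaving stack <73,56,72>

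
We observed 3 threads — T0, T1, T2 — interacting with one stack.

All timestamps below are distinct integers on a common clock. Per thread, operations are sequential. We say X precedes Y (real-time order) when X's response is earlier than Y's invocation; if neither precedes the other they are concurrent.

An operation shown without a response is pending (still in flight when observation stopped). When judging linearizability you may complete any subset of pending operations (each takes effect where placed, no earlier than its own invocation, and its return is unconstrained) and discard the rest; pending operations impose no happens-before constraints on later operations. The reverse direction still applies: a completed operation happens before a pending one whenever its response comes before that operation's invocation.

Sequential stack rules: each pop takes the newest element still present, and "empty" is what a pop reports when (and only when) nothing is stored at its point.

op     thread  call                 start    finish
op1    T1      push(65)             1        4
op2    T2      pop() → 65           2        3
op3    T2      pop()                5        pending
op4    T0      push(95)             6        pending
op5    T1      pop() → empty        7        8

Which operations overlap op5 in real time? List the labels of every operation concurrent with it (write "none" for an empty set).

op5 spans [7,8]: anything still running between times 7 and 8 counts as concurrent
op1 [1,4]: before
op2 [2,3]: before
op3 [5,…): concurrent
op4 [6,…): concurrent

op3, op4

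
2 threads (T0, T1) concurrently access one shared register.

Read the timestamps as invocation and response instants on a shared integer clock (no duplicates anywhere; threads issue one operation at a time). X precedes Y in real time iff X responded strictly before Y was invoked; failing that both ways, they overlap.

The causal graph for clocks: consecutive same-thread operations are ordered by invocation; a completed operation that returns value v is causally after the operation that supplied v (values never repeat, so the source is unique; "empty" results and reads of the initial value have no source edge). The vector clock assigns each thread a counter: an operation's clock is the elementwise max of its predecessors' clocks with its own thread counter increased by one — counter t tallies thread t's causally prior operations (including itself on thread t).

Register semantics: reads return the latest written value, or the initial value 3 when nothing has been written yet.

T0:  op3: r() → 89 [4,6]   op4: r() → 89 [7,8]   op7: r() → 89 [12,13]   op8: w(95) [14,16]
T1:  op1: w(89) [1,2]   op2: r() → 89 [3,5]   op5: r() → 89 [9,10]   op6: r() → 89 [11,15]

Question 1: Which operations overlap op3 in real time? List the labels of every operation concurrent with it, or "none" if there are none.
op2

overlap test against op3 [4,6]: concurrent iff the interval meets 4..6
op1 [1,2]: before
op2 [3,5]: concurrent
op4 [7,8]: after
op5 [9,10]: after
op6 [11,15]: after
op7 [12,13]: after
op8 [14,16]: after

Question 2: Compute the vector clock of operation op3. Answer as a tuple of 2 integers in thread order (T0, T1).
(1, 1)

invoked at 1, op1 has no predecessors; its own T1 bump gives (0, 1)
op2, invoked 3, takes VC(op1)=(0, 1) under max, adds 1 for T1 → (0, 2)
op3, invoked 4, takes VC(op1)=(0, 1) under max, adds 1 for T0 → (1, 1)
op5, invoked 9, takes VC(op1)=(0, 1), VC(op2)=(0, 2) under max, adds 1 for T1 → (0, 3)
op4, invoked 7, takes VC(op1)=(0, 1), VC(op3)=(1, 1) under max, adds 1 for T0 → (2, 1)
op6, invoked 11, takes VC(op1)=(0, 1), VC(op5)=(0, 3) under max, adds 1 for T1 → (0, 4)
op7, invoked 12, takes VC(op1)=(0, 1), VC(op4)=(2, 1) under max, adds 1 for T0 → (3, 1)
op8, invoked 14, takes VC(op7)=(3, 1) under max, adds 1 for T0 → (4, 1)
target: VC(op3) = (1, 1)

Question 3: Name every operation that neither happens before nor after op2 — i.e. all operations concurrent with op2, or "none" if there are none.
op3

op2 spans [3,5]: anything still running between times 3 and 5 counts as concurrent
op1 [1,2]: before
op3 [4,6]: concurrent
op4 [7,8]: after
op5 [9,10]: after
op6 [11,15]: after
op7 [12,13]: after
op8 [14,16]: after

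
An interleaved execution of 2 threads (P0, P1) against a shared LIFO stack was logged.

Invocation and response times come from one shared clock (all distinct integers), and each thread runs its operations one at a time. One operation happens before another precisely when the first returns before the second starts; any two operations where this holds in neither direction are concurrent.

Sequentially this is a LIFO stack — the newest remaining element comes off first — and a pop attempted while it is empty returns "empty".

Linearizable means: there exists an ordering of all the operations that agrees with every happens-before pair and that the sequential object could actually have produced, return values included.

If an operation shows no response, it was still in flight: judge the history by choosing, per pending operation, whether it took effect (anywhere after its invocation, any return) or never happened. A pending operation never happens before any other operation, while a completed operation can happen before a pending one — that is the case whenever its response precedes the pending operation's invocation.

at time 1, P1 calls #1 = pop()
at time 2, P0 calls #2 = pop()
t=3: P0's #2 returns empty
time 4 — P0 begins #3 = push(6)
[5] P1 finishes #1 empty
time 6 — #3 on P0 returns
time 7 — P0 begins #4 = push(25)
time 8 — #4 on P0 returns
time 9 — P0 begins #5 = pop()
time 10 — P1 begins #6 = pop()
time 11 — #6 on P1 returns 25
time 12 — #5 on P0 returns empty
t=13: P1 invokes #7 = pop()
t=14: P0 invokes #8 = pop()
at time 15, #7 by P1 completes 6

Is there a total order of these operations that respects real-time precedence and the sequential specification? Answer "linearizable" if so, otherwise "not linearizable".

the violation lands at event 12, #5's response at time 12: events 1..11 linearize, events 1..12 do not
real-time-consistent orders of the 6 completed operations: 6 — all fail the LIFO stack replay
one such order, #1, #2, #3, #4, #5, #6, breaks at step 5 where #5 pop() → empty is illegal
one such order, #1, #2, #3, #4, #6, #5, breaks at step 6 where #5 pop() → empty is illegal

not linearizable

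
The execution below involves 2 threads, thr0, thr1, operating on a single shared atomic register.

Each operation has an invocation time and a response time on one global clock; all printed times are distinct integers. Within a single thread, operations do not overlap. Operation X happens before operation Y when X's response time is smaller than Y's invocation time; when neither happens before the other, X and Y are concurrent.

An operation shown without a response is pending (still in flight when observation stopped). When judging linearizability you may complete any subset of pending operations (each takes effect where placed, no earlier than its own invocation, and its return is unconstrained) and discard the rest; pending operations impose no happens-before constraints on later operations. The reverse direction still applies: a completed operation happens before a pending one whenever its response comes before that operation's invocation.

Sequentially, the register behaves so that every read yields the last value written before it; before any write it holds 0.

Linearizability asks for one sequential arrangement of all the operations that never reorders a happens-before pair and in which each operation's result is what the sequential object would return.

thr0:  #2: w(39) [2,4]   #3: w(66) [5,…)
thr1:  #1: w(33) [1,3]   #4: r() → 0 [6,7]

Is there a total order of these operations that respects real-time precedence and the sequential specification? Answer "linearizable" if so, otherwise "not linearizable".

prefix check: 1..6 passes, 1..7 fails once #4's time-7 response joins
the 3 completed operations admit 2 real-time orders; each fails the atomic register replay
include/drop combinations of the 1 pending operation (#3) were all tried; none helps
take #1, #2, #4 (pending dropped): step 3 already fails, because #4 r() → 0 cannot occur there
take #2, #1, #4 (pending dropped): step 3 already fails, because #4 r() → 0 cannot occur there

not linearizable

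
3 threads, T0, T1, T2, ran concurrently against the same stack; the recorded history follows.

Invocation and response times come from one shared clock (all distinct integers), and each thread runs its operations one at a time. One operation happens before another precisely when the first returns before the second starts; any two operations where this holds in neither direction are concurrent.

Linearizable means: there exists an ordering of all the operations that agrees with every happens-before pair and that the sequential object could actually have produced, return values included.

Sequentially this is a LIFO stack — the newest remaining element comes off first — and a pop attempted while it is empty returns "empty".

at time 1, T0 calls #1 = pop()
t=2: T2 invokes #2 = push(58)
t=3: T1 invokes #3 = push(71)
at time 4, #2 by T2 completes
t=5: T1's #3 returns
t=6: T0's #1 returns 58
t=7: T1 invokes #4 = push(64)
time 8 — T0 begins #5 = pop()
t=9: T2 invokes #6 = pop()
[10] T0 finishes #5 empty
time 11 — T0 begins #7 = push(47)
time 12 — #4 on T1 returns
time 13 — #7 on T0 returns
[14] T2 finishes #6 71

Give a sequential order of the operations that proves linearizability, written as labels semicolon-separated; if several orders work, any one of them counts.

#2; #1; #3; #6; #5; #4; #7

1. #2 push(58), leaving stack <58>
2. #1 pop() → 58, leaving stack <>
3. #3 push(71), leaving stack <71>
4. #6 pop() → 71, leaving stack <>
5. #5 pop() → empty, leaving stack <>
6. #4 push(64), leaving stack <64>
7. #7 push(47), leaving stack <64,47>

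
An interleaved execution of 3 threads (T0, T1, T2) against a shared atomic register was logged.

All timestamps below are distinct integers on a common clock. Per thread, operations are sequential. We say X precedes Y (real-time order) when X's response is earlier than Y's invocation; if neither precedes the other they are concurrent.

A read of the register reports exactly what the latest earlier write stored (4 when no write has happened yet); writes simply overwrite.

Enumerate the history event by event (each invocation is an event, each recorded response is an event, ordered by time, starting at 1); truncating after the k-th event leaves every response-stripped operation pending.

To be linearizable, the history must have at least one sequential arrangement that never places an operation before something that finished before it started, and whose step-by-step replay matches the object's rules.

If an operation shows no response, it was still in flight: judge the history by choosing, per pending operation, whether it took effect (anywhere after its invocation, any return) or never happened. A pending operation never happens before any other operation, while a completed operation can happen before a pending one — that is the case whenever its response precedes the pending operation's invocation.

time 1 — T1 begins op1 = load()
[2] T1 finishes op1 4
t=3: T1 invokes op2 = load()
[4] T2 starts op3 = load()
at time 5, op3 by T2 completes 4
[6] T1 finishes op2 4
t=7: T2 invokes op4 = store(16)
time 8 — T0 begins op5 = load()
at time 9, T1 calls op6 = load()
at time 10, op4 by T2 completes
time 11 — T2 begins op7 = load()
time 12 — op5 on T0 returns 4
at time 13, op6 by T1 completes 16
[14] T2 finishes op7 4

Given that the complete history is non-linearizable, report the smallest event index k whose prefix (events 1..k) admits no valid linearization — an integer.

one valid order for events 1..13 is op1, op2, op3, op5, op4, op6:
after step 1 (op1 load() → 4): value 4
after step 2 (op2 load() → 4): value 4
after step 3 (op3 load() → 4): value 4
after step 4 (op5 load() → 4): value 4
after step 5 (op4 store(16)): value 16
after step 6 (op6 load() → 16): value 16
with event 14 included (op7 responding at time 14), all real-time-consistent orders fail
sample order op1, op2, op3, op4, op5, op6, op7 stalls at step 5 — op5 load() → 4 has no legal effect
sample order op1, op2, op3, op4, op5, op7, op6 stalls at step 5 — op5 load() → 4 has no legal effect

14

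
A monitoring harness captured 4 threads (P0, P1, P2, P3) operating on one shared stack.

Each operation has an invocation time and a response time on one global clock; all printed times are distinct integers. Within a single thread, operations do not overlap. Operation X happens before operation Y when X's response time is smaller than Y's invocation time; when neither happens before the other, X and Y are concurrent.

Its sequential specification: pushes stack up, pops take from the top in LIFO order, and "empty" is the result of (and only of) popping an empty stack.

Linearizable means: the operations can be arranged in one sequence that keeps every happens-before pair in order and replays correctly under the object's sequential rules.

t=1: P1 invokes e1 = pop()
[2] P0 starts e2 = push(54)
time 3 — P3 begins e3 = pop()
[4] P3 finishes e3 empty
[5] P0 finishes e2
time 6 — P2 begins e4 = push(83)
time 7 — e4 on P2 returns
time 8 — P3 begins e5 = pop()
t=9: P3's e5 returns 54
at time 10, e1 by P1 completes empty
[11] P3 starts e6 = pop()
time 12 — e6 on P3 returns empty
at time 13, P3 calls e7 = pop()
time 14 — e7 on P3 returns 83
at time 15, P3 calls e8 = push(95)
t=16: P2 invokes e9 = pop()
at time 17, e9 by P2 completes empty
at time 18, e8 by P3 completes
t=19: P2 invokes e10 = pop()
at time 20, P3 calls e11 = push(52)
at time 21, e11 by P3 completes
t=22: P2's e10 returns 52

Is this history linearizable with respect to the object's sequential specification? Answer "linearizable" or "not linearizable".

prefix check: 1..9 passes, 1..10 fails once e1's time-10 response joins
5 completed operations, 10 real-time-consistent orders — every stack replay fails
take e1, e2, e3, e4, e5: step 3 already fails, because e3 pop() → empty cannot occur there
take e1, e3, e2, e4, e5: step 5 already fails, because e5 pop() → 54 cannot occur there

not linearizable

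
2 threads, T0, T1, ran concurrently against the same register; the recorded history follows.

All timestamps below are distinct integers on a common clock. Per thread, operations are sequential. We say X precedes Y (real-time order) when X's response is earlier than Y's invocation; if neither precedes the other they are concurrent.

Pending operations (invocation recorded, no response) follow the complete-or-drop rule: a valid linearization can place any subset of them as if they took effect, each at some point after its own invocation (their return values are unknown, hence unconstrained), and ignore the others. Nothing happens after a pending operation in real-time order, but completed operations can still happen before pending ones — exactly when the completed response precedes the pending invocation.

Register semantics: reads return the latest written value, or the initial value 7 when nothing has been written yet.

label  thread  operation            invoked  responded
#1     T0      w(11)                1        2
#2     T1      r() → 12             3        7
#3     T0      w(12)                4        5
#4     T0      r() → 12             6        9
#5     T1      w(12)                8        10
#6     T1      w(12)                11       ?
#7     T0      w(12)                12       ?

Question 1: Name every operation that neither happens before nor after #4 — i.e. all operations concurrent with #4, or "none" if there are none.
#4 runs from 6 to 9; window-overlapping ops are concurrent
#1 [1,2]: before
#2 [3,7]: concurrent
#3 [4,5]: before
#5 [8,10]: concurrent
#6 [11,…): after
#7 [12,…): after

#2, #5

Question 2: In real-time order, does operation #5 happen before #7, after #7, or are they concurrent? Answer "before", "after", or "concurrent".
#5 spans [8,10], #7 spans [12,…)
resp(#5)=10 < inv(#7)=12

before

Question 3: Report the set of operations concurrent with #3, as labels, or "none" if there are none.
#3 spans [4,5]; an op avoiding the whole window 4..5 is ordered, any other is concurrent
#1 [1,2]: before
#2 [3,7]: concurrent
#4 [6,9]: after
#5 [8,10]: after
#6 [11,…): after
#7 [12,…): after

#2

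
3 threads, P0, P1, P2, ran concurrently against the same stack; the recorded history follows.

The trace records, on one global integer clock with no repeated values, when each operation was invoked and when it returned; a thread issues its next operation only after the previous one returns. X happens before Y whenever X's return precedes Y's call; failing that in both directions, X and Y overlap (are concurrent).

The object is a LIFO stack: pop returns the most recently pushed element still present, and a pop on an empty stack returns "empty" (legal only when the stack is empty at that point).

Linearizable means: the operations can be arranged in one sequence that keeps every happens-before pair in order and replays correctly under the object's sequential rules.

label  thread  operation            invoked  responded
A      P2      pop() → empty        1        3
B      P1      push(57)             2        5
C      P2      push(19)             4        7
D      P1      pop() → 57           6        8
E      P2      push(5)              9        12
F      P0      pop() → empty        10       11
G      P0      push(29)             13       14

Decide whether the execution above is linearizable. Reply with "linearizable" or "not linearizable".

prefix check: 1..10 passes, 1..11 fails once F's time-11 response joins
5 orders of the 5 completed stack ops respect real time; none is legal
no completion choice of the 1 pending operation (E) rescues it — every subset was tried
for example A, B, C, D, F (pending dropped) fails at step 4: D pop() → 57 is not legal there
for example A, B, D, C, F (pending dropped) fails at step 5: F pop() → empty is not legal there

not linearizable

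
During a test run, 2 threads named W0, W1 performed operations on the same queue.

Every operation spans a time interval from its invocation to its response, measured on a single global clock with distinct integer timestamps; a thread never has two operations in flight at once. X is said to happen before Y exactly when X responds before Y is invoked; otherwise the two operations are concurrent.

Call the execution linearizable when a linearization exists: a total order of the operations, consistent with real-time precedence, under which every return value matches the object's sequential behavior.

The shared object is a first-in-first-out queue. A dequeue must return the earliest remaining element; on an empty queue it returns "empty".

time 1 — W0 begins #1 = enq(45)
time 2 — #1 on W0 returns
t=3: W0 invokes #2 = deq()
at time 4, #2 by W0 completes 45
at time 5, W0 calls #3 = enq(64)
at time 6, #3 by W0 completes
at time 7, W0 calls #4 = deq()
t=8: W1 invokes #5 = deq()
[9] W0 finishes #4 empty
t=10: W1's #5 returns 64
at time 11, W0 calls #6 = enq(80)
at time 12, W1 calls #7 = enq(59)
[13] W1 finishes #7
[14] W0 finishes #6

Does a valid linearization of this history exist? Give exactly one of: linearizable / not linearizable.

linearizable

witness order: #1, #2, #3, #5, #4, #6, #7
1. #1 enq(45), leaving queue <45>
2. #2 deq() → 45, leaving queue <>
3. #3 enq(64), leaving queue <64>
4. #5 deq() → 64, leaving queue <>
5. #4 deq() → empty, leaving queue <>
6. #6 enq(80), leaving queue <80>
7. #7 enq(59), leaving queue <80,59>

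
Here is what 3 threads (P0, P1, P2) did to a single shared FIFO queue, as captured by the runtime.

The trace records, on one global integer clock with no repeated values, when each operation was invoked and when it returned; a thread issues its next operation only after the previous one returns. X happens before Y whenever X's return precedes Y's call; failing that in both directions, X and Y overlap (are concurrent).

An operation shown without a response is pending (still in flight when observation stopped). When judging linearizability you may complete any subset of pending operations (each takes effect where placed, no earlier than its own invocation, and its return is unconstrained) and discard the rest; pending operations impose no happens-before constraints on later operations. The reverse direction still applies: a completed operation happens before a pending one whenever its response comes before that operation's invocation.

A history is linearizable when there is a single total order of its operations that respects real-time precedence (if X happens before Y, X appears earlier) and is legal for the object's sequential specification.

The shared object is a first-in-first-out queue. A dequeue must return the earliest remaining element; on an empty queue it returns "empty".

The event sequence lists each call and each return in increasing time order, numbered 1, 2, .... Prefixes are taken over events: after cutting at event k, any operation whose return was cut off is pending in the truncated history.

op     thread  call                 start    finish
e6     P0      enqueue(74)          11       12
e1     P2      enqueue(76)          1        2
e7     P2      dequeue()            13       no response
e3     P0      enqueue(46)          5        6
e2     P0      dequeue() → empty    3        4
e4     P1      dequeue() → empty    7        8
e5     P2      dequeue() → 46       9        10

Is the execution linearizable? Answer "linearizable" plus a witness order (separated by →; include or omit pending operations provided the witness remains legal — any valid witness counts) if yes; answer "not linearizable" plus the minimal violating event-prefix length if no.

the violation lands at event 4, e2's response at time 4: events 1..3 linearize, events 1..4 do not
one real-time candidate order over the 2 completed operations — the FIFO queue replay rejects it
e.g. e1, e2: illegal at step 2, since e2 dequeue() → empty cannot apply there

not linearizable — minimal violating prefix: 4 events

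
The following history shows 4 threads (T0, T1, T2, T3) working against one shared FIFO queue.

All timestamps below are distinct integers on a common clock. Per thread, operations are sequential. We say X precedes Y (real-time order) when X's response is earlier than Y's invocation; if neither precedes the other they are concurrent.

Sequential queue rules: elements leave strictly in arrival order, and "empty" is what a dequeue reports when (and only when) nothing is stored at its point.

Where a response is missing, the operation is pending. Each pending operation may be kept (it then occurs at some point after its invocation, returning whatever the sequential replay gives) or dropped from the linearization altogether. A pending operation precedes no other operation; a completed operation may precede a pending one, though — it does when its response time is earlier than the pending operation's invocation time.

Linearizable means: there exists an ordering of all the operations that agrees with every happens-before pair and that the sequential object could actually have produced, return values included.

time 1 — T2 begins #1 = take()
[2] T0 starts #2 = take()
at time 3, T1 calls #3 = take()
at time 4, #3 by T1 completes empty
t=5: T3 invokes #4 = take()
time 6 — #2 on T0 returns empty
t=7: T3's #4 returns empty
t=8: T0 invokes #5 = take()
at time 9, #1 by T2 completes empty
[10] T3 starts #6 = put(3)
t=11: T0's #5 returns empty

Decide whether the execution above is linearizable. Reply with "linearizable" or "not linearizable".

linearizable

witness order: #1, #2, #3, #4, #5
after step 1 (#1 take() → empty): queue <>
after step 2 (#2 take() → empty): queue <>
after step 3 (#3 take() → empty): queue <>
after step 4 (#4 take() → empty): queue <>
after step 5 (#5 take() → empty): queue <>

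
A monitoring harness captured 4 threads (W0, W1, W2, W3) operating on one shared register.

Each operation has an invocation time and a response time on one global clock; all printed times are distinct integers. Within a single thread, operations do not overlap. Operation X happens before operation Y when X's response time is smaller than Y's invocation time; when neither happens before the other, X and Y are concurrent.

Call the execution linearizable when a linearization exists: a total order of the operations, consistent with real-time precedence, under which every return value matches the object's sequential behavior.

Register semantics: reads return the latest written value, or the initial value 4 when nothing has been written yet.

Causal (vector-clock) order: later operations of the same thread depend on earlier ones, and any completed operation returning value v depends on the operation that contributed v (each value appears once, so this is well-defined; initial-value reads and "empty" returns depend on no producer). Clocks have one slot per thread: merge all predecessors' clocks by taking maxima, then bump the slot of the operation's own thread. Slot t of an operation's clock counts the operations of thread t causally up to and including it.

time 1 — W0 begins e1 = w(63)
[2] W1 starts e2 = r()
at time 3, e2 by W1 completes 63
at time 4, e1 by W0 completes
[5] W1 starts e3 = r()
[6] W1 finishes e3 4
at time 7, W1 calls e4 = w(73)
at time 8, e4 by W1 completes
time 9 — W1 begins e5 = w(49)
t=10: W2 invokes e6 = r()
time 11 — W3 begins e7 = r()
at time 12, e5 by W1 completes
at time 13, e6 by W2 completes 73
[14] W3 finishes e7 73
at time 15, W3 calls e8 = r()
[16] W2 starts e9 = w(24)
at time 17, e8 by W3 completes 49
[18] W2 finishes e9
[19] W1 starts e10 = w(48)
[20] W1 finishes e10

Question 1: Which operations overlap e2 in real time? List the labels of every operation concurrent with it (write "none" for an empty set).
Answer: e1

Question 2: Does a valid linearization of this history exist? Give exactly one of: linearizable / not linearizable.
not linearizable

through event 5 a valid linearization exists; event 6 (e3 responding at time 6) ends that
2 orders of the 3 completed register ops respect real time; none is legal
for example e1, e2, e3 fails at step 3: e3 r() → 4 is not legal there
for example e2, e1, e3 fails at step 1: e2 r() → 63 is not legal there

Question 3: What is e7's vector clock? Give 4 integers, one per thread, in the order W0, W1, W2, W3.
Answer: (1, 3, 0, 1)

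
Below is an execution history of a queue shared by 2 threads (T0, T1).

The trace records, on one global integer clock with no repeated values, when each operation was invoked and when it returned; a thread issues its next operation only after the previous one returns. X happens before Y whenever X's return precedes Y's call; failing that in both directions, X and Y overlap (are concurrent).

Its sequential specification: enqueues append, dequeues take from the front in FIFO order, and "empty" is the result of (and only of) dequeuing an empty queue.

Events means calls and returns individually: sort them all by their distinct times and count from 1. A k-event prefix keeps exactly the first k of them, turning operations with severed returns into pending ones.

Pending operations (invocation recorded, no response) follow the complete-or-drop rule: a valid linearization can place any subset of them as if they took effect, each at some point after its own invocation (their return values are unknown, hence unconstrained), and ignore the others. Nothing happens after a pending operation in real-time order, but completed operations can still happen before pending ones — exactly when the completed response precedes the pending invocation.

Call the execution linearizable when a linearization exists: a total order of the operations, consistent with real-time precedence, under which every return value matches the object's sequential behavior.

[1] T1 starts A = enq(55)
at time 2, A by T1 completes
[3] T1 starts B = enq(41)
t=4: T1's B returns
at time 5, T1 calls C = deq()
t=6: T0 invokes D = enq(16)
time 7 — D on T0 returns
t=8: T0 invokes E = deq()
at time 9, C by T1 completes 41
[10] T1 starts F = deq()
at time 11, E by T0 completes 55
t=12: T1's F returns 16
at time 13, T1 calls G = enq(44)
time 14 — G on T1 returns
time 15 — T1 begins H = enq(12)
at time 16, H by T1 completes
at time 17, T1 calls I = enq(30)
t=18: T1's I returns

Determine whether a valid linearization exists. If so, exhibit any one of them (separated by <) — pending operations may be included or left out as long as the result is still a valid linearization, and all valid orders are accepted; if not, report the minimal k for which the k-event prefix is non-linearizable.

linearizable — witness: A < B < D < E < C < F < G < H < I

step 1: A enq(55) — queue <55>
step 2: B enq(41) — queue <55,41>
step 3: D enq(16) — queue <55,41,16>
step 4: E deq() → 55 — queue <41,16>
step 5: C deq() → 41 — queue <16>
step 6: F deq() → 16 — queue <>
step 7: G enq(44) — queue <44>
step 8: H enq(12) — queue <44,12>
step 9: I enq(30) — queue <44,12,30>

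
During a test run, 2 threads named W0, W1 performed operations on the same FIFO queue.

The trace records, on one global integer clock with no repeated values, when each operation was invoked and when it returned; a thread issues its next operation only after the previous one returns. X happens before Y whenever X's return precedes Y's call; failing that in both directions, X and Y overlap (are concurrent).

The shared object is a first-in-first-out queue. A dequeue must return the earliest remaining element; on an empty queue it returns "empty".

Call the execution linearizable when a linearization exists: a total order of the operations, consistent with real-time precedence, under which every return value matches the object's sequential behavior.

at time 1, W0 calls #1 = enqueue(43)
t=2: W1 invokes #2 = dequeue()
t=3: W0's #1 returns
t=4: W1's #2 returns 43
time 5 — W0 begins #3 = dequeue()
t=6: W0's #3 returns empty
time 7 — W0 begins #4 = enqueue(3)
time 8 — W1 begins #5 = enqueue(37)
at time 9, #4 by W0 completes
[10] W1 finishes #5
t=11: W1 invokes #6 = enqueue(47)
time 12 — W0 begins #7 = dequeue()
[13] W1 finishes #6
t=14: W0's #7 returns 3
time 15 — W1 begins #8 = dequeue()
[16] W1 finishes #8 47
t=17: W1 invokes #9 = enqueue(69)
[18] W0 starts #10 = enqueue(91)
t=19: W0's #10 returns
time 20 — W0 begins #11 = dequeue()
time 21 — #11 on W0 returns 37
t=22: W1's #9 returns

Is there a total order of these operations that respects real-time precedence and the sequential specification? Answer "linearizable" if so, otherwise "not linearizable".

already the first 16 events (up to #8's response at time 16) admit no linearization; the first 15 still do
the 8 completed operations admit 8 real-time orders; each fails the FIFO queue replay
for example #1, #2, #3, #4, #5, #6, #7, #8 fails at step 8: #8 dequeue() → 47 is not legal there
for example #1, #2, #3, #4, #5, #7, #6, #8 fails at step 8: #8 dequeue() → 47 is not legal there

not linearizable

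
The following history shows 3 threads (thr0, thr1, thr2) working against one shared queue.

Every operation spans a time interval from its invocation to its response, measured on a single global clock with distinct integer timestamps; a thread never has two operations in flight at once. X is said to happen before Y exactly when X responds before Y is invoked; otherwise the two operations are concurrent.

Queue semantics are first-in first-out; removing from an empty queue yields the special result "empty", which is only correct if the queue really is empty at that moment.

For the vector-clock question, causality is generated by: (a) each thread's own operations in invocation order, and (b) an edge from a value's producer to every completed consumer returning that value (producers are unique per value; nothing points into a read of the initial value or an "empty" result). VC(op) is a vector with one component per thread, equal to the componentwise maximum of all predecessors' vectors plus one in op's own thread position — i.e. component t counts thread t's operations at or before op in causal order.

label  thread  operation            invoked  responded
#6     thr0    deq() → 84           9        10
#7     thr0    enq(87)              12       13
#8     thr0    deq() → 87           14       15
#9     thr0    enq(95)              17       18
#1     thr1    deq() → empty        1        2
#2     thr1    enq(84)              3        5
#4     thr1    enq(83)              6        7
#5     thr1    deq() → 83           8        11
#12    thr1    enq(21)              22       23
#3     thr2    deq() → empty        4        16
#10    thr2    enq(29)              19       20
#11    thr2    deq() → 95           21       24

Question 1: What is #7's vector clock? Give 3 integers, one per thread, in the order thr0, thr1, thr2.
Answer: (2, 2, 0)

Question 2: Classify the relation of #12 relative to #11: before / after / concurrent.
Answer: concurrent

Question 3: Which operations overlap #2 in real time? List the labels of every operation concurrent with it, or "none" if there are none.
Answer: #3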